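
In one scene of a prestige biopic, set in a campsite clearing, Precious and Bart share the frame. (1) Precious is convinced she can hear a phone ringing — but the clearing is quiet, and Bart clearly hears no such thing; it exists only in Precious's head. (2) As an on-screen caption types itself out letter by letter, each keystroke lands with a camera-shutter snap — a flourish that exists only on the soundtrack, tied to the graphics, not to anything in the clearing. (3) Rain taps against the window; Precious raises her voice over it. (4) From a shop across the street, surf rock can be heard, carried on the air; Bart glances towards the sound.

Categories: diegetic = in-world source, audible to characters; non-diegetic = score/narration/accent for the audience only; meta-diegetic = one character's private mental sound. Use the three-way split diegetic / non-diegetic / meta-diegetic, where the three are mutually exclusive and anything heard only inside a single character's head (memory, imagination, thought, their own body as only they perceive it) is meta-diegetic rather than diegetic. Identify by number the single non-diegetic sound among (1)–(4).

2

(1) is meta-diegetic: the sound is imagined by Precious; nothing in the story world is producing it and Bart can't hear it.
Sound (2): sound married to a title/caption — outside the diegesis by definition, so non-diegetic.
(3) rain is part of the location's real environment → diegetic.
(4) the music has an off-screen but real-world source and a character hears it → diegetic.
Only (2) is non-diegetic.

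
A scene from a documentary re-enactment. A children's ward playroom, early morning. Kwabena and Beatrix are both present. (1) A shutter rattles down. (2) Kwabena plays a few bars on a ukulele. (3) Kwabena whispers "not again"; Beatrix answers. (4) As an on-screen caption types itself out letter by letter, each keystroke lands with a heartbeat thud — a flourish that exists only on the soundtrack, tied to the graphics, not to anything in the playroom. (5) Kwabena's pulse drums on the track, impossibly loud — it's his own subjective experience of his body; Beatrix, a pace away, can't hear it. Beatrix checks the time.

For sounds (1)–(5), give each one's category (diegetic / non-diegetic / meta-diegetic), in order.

(1) the sound comes from a shutter physically present in the location → diegetic.
Sound (2): the instrument and the performer are both in the scene, so diegetic.
(3) is diegetic: on-screen dialogue — Kwabena speaks and Beatrix is there to hear.
Sound (4): the caption isn't part of the story world, so neither is the sound tied to it, so non-diegetic.
(5) it's Kwabena's internal bodily sensation rendered as sound; only Kwabena 'hears' it → meta-diegetic.

diegetic, diegetic, diegetic, non-diegetic, meta-diegetic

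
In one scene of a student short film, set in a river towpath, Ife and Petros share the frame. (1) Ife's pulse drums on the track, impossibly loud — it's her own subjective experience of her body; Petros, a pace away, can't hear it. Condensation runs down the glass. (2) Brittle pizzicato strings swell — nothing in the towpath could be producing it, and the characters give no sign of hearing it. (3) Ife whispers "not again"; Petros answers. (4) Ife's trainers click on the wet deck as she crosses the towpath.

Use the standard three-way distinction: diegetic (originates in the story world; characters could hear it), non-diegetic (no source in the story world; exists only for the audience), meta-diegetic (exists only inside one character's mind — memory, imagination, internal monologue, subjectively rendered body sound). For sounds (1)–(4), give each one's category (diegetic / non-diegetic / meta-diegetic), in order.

(1) point-of-audition from inside Ife's body; not a sound in the room → meta-diegetic.
(2) is non-diegetic: score with no on-screen or off-screen source; it exists for the audience alone.
(3) is diegetic: spoken by a character present in the story world.
(4) a character's body making contact with the set — an in-world sound → diegetic.

meta-diegetic, non-diegetic, diegetic, diegetic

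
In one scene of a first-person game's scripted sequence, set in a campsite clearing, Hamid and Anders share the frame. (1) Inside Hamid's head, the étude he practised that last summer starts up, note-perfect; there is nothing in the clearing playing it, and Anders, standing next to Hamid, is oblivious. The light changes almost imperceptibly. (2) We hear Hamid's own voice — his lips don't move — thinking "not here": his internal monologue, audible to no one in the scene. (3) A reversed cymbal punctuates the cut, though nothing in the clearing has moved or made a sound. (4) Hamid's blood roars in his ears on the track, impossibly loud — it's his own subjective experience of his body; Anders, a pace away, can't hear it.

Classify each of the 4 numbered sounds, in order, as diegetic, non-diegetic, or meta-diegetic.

(1) remembered music, private to Hamid — Anders is oblivious because it isn't in the room → meta-diegetic.
(2) it's Hamid's unspoken thought, heard only by the audience via his subjectivity → meta-diegetic.
Sound (3): an editorial stinger — it belongs to the cut, not the story world, so non-diegetic.
(4) is meta-diegetic: it's Hamid's internal bodily sensation rendered as sound; only Hamid 'hears' it.

meta-diegetic, meta-diegetic, non-diegetic, meta-diegetic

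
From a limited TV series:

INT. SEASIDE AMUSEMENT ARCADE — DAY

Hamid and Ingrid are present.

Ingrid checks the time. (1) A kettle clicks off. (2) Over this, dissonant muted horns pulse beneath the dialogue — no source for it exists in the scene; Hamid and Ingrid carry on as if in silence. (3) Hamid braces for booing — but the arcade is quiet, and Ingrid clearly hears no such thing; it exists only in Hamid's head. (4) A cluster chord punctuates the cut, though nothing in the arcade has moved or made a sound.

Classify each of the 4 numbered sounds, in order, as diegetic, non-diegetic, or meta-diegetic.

diegetic, non-diegetic, meta-diegetic, non-diegetic

(1) is diegetic: a kettle is a real object/event in the scene's world.
(2) is non-diegetic: nothing in the arcade produces it and the characters don't hear it — pure soundtrack.
(3) is meta-diegetic: Hamid alone 'hears' it — an imagined sound, not present in the space.
Sound (4): nothing in the scene produces it; it's an accent added for the audience, so non-diegetic.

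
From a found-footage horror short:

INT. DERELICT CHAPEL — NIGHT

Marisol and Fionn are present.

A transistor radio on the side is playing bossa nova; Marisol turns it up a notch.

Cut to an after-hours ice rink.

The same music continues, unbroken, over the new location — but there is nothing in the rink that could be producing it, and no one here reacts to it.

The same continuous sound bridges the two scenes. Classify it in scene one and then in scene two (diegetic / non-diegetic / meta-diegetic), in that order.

diegetic, non-diegetic

Scene one: a transistor radio is an on-screen source and Marisol reacts to it → diegetic.
Scene two: there is no source in the rink and no one hears it — it's now underscore → non-diegetic.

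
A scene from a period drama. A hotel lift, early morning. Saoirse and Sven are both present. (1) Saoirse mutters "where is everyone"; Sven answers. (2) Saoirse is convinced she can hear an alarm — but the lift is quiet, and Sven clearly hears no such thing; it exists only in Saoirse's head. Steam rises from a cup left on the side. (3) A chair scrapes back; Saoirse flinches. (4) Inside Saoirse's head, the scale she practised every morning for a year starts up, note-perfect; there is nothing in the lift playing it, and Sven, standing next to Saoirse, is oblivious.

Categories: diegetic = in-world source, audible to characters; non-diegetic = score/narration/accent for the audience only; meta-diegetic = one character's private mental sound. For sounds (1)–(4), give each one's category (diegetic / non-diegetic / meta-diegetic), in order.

diegetic, meta-diegetic, diegetic, meta-diegetic

Sound (1): spoken by a character present in the story world, so diegetic.
(2) the sound is imagined by Saoirse; nothing in the story world is producing it and Sven can't hear it → meta-diegetic.
(3) the sound comes from a chair physically present in the location → diegetic.
(4) is meta-diegetic: the music is a memory playing inside Saoirse's mind alone; no real-world source, Sven can't hear it.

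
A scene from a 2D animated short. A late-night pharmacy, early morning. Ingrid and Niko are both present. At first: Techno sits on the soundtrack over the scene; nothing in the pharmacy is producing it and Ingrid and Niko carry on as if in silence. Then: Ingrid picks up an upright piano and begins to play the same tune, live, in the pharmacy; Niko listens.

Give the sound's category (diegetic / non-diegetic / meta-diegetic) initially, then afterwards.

Initially: no in-world source exists and no character can hear it — underscore → non-diegetic.
Afterwards: an upright piano is now a real source in the story world and the characters hear it → diegetic.

non-diegetic, diegetic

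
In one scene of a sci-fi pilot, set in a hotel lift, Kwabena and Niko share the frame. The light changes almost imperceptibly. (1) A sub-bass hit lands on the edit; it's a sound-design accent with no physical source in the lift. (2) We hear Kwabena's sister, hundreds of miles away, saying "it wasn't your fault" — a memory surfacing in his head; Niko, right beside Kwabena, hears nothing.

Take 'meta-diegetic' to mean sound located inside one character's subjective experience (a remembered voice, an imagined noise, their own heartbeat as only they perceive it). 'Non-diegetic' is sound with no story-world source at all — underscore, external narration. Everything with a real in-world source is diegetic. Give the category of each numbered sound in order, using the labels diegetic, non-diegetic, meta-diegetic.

(1) is non-diegetic: it's a sound-design accent with no in-world source; no one in the scene can hear it.
(2) is meta-diegetic: a remembered line, private to Kwabena — not present in the room, not audible to Niko.

non-diegetic, meta-diegetic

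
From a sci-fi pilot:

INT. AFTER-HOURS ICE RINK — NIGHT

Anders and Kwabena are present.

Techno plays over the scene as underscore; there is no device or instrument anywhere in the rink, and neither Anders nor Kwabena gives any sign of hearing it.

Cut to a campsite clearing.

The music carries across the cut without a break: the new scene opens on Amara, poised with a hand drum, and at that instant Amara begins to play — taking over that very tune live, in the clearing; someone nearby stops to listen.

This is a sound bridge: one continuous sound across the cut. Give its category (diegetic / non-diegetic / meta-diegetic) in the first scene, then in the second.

non-diegetic, diegetic

Scene one: there's no in-world source anywhere and no character hears it — underscore for the audience only → non-diegetic.
Scene two: from the moment Amara starts playing, the tune is being performed on a hand drum inside the story world and another character hears it → diegetic.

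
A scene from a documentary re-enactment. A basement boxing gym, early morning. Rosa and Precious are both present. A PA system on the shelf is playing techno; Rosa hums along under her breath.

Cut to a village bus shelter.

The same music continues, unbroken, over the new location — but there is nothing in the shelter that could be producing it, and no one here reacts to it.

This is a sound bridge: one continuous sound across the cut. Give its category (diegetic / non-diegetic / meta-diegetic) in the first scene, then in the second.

diegetic, non-diegetic

Scene one: a PA system is an on-screen source and Rosa reacts to it → diegetic.
Scene two: there is no source in the shelter and no one hears it — it's now underscore → non-diegetic.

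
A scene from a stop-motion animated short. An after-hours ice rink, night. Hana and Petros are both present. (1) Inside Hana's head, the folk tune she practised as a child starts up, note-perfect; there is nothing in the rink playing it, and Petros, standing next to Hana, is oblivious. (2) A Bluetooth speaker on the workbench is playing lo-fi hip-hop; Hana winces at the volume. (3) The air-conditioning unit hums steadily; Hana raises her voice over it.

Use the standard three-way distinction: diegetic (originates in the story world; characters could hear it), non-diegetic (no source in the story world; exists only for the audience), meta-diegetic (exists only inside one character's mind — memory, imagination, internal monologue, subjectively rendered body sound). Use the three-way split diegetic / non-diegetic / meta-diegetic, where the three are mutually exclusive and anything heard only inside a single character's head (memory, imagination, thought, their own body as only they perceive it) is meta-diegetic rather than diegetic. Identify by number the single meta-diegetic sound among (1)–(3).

(1) is meta-diegetic: it lives in Hana's subjectivity, not in the rink.
(2) a Bluetooth speaker is a physical source in the scene and Hana reacts to it → diegetic.
Sound (3): the air-conditioning unit is part of the location's real environment, so diegetic.
Only (1) is meta-diegetic.

1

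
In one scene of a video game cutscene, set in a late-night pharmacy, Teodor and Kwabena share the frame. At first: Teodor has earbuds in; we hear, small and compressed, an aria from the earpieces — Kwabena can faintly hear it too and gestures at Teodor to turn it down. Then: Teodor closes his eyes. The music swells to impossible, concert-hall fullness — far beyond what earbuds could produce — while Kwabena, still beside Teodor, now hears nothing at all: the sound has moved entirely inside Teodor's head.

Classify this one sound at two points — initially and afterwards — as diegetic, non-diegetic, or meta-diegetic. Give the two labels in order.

Initially: the earbuds are a physical source both characters can hear → diegetic.
Afterwards: the music now exists only as Teodor's subjective experience; Kwabena can no longer hear it → meta-diegetic.

diegetic, meta-diegetic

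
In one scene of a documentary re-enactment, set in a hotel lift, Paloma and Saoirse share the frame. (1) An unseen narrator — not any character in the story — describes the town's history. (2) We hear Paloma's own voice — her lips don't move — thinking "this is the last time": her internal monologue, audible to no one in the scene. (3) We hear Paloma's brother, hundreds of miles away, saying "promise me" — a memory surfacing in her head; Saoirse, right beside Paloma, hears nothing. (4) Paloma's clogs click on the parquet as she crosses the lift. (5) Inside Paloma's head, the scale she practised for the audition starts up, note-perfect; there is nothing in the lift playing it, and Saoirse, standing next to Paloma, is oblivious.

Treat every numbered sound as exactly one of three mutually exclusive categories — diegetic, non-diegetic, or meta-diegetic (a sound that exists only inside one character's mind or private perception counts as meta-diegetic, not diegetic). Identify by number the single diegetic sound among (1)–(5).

4

Sound (1): the narrator exists outside the story world, addressing only the audience, so non-diegetic.
(2) is meta-diegetic: Paloma's thought-voice: a private mental sound no other character can hear.
(3) a remembered line, private to Paloma — not present in the room, not audible to Saoirse → meta-diegetic.
(4) a character's body making contact with the set — an in-world sound → diegetic.
Sound (5): it lives in Paloma's subjectivity, not in the lift, so meta-diegetic.
Only (4) is diegetic.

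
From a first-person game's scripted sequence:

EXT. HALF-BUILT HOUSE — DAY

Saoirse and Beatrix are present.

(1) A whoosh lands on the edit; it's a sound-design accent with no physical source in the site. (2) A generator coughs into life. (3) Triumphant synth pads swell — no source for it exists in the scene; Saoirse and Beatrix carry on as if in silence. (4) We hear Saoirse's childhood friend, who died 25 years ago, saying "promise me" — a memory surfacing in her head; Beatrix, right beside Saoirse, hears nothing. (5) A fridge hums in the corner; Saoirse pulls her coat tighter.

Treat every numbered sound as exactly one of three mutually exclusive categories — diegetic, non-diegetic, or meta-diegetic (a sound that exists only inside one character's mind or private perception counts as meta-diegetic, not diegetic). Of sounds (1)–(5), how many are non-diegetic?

(1) is non-diegetic: it's a sound-design accent with no in-world source; no one in the scene can hear it.
Sound (2): an in-world source (a generator); characters could hear it, so diegetic.
Sound (3): score with no on-screen or off-screen source; it exists for the audience alone, so non-diegetic.
(4) is meta-diegetic: the voice is a memory playing only inside Saoirse's mind; Beatrix can't hear it.
Sound (5): it's the actual ambient sound of the location, so diegetic.
So 2 of the 5 are non-diegetic: (1), (3).

2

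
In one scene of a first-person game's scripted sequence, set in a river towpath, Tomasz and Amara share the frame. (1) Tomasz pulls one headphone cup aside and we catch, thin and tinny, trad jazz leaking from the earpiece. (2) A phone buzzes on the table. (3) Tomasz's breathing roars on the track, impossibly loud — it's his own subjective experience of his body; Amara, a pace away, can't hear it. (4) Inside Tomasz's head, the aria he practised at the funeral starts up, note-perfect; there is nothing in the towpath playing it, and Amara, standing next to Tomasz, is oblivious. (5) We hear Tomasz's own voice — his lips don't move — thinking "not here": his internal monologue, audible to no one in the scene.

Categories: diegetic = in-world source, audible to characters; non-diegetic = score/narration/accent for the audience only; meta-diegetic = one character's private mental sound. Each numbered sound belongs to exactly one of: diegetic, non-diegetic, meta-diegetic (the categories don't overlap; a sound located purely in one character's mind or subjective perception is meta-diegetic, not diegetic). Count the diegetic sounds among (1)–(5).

2

Sound (1): the earpiece is a real device on Tomasz's head — source music, so diegetic.
Sound (2): an in-world source (a phone); characters could hear it, so diegetic.
(3) point-of-audition from inside Tomasz's body; not a sound in the room → meta-diegetic.
Sound (4): it lives in Tomasz's subjectivity, not in the towpath, so meta-diegetic.
Sound (5): it's Tomasz's unspoken thought, heard only by the audience via his subjectivity, so meta-diegetic.
So 2 of the 5 are diegetic: (1), (2).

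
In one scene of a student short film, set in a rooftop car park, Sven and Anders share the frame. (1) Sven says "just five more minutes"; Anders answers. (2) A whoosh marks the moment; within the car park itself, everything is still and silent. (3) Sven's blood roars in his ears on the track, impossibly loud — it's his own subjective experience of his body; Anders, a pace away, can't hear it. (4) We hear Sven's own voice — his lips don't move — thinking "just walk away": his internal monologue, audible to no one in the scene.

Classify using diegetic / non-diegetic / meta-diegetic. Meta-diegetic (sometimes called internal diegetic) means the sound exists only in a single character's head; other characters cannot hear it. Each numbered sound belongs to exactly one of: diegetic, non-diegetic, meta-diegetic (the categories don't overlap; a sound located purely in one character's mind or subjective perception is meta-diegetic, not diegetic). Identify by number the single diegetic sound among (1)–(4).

1

(1) on-screen dialogue — Sven speaks and Anders is there to hear → diegetic.
(2) is non-diegetic: it's a sound-design accent with no in-world source; no one in the scene can hear it.
(3) a subjective body sound — Sven's private perception, inaudible to Anders → meta-diegetic.
(4) is meta-diegetic: Sven's thought-voice: a private mental sound no other character can hear.
Only (1) is diegetic.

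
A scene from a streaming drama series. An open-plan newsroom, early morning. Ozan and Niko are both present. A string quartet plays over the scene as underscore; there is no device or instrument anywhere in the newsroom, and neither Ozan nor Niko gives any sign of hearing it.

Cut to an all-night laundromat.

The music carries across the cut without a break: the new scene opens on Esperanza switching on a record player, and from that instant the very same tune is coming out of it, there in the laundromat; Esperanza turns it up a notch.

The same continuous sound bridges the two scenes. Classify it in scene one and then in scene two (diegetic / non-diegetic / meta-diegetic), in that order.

Scene one: there's no in-world source anywhere and no character hears it — underscore for the audience only → non-diegetic.
Scene two: once Esperanza turns on a record player, the music has a real source in the story world and Esperanza reacts to it → diegetic.

non-diegetic, diegetic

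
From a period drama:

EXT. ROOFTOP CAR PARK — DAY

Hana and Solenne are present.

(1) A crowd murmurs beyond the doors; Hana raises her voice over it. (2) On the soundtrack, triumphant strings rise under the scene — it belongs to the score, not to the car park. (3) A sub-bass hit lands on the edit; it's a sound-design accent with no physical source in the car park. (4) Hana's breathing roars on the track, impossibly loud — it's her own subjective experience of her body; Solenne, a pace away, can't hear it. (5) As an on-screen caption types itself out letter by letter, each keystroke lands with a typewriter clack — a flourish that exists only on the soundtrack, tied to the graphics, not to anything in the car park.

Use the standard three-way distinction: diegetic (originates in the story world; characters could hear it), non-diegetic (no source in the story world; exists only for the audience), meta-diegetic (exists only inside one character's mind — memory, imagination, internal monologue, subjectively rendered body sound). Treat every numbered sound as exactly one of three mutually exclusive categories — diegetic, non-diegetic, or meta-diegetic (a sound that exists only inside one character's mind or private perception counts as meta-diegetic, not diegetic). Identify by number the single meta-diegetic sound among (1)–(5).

4

(1) ambient/room sound belonging to the story's physical space → diegetic.
Sound (2): it has no source in the story world and no character can hear it — it's underscore, so non-diegetic.
(3) nothing in the scene produces it; it's an accent added for the audience → non-diegetic.
(4) point-of-audition from inside Hana's body; not a sound in the room → meta-diegetic.
Sound (5): it accompanies on-screen graphics, not anything inside the story world, so non-diegetic.
Only (4) is meta-diegetic.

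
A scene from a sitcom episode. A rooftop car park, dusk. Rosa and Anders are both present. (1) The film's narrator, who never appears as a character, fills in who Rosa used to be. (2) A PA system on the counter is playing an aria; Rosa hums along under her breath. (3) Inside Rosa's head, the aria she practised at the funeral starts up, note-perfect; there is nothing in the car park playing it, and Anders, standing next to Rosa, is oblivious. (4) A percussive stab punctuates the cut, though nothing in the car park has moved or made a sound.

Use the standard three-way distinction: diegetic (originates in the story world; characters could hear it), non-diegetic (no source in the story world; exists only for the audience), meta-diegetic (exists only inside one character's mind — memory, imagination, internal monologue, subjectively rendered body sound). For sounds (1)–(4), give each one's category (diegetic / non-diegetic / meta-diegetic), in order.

non-diegetic, diegetic, meta-diegetic, non-diegetic

(1) is non-diegetic: commentary laid over the scene from outside the fiction.
Sound (2): the music comes from an on-screen device that Rosa responds to, so diegetic.
(3) remembered music, private to Rosa — Anders is oblivious because it isn't in the room → meta-diegetic.
(4) an editorial stinger — it belongs to the cut, not the story world → non-diegetic.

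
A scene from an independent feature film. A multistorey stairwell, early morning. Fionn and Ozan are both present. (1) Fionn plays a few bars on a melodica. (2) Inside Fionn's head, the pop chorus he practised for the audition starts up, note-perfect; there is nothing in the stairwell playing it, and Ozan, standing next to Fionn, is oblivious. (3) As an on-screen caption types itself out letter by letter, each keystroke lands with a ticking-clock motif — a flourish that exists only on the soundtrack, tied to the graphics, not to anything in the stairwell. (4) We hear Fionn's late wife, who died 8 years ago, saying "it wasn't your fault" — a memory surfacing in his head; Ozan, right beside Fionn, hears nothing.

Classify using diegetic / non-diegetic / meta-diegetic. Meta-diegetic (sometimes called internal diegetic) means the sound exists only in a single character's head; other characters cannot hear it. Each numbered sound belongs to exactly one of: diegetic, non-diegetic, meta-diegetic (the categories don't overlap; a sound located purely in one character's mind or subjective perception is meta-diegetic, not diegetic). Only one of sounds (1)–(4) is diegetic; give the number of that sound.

1

(1) is diegetic: a character is playing a melodica on screen.
Sound (2): remembered music, private to Fionn — Ozan is oblivious because it isn't in the room, so meta-diegetic.
Sound (3): sound married to a title/caption — outside the diegesis by definition, so non-diegetic.
(4) is meta-diegetic: a remembered line, private to Fionn — not present in the room, not audible to Ozan.
Only (1) is diegetic.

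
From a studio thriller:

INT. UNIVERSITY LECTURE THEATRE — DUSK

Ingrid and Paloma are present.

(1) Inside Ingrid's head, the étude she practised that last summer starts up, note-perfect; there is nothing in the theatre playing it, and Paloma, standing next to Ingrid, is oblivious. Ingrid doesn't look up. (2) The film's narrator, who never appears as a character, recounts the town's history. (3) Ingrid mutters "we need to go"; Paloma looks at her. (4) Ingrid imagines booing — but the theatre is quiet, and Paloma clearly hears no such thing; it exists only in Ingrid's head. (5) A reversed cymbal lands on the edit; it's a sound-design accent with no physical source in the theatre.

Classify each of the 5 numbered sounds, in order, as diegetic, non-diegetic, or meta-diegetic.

(1) the music is a memory playing inside Ingrid's mind alone; no real-world source, Paloma can't hear it → meta-diegetic.
(2) is non-diegetic: the narrator exists outside the story world, addressing only the audience.
(3) is diegetic: on-screen dialogue — Ingrid speaks and Paloma is there to hear.
(4) subjective to Ingrid: the theatre is silent and Paloma hears nothing → meta-diegetic.
(5) is non-diegetic: it's a sound-design accent with no in-world source; no one in the scene can hear it.

meta-diegetic, non-diegetic, diegetic, meta-diegetic, non-diegetic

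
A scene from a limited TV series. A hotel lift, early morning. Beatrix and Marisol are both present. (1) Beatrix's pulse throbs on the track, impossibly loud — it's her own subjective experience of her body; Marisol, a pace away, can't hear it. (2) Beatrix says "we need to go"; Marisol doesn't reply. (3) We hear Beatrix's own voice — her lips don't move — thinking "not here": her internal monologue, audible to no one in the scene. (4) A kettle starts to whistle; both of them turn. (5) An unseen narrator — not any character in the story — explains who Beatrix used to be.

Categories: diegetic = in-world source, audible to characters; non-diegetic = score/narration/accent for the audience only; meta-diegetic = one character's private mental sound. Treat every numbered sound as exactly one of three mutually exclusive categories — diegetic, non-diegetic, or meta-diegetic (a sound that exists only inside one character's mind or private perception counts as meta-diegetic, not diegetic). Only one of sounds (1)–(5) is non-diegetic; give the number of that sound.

Sound (1): point-of-audition from inside Beatrix's body; not a sound in the room, so meta-diegetic.
(2) on-screen dialogue — Beatrix speaks and Marisol is there to hear → diegetic.
(3) is meta-diegetic: internal monologue — inside Beatrix's mind, not spoken into the scene.
(4) is diegetic: an in-world source (a kettle); characters could hear it.
Sound (5): the narrator exists outside the story world, addressing only the audience, so non-diegetic.
Only (5) is non-diegetic.

5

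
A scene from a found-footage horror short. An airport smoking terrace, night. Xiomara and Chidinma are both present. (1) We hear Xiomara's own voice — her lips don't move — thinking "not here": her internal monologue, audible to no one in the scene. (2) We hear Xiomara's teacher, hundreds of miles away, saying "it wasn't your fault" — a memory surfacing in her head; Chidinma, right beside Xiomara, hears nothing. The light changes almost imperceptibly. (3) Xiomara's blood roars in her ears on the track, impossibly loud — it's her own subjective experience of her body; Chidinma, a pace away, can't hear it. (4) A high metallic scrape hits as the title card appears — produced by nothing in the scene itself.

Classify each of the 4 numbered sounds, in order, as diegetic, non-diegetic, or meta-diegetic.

Sound (1): Xiomara's thought-voice: a private mental sound no other character can hear, so meta-diegetic.
(2) is meta-diegetic: it's Xiomara's recollection rendered as sound; the other character can't hear it.
(3) is meta-diegetic: a subjective body sound — Xiomara's private perception, inaudible to Chidinma.
(4) an editorial stinger — it belongs to the cut, not the story world → non-diegetic.

meta-diegetic, meta-diegetic, meta-diegetic, non-diegetic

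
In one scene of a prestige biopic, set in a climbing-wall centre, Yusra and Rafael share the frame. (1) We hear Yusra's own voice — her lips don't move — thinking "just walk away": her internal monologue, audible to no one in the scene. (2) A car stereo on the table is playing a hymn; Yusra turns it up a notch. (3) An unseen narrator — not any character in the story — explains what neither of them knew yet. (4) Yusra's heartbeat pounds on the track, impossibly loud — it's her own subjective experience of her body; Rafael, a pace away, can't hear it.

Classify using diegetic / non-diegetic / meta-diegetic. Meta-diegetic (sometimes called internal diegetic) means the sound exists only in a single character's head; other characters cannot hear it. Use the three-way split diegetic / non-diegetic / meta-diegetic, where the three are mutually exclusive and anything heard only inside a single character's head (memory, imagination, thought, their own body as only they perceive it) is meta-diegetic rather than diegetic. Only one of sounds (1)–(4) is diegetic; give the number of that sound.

(1) Yusra's thought-voice: a private mental sound no other character can hear → meta-diegetic.
Sound (2): a car stereo is a physical source in the scene and Yusra reacts to it, so diegetic.
Sound (3): commentary laid over the scene from outside the fiction, so non-diegetic.
(4) is meta-diegetic: point-of-audition from inside Yusra's body; not a sound in the room.
Only (2) is diegetic.

2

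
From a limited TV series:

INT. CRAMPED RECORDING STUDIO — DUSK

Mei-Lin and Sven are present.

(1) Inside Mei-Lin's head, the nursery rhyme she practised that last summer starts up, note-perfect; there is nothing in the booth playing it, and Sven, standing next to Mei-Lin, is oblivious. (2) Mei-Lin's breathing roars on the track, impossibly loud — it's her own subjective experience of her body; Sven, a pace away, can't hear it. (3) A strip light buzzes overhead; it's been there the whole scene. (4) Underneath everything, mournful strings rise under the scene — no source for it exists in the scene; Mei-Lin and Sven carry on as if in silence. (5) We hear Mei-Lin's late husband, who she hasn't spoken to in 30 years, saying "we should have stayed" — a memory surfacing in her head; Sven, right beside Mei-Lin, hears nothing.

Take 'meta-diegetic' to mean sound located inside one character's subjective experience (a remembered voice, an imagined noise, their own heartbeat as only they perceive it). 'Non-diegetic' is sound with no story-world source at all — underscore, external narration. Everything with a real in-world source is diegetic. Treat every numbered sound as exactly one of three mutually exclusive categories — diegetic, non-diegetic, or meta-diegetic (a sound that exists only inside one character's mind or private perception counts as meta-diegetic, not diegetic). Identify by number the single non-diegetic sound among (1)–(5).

Sound (1): remembered music, private to Mei-Lin — Sven is oblivious because it isn't in the room, so meta-diegetic.
Sound (2): a subjective body sound — Mei-Lin's private perception, inaudible to Sven, so meta-diegetic.
Sound (3): a strip light is part of the location's real environment, so diegetic.
(4) it has no source in the story world and no character can hear it — it's underscore → non-diegetic.
Sound (5): it's Mei-Lin's recollection rendered as sound; the other character can't hear it, so meta-diegetic.
Only (4) is non-diegetic.

4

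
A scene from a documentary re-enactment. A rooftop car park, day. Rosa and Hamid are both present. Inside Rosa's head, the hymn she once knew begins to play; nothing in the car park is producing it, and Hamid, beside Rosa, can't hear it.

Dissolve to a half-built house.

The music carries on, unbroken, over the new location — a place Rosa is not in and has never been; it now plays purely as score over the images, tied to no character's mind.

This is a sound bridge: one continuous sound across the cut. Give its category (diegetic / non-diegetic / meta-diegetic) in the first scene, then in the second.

meta-diegetic, non-diegetic

Scene one: the music exists only inside Rosa's mind; Hamid can't hear it → meta-diegetic.
Scene two: it's detached from Rosa entirely and plays over unrelated images with no in-world source — conventional underscore → non-diegetic.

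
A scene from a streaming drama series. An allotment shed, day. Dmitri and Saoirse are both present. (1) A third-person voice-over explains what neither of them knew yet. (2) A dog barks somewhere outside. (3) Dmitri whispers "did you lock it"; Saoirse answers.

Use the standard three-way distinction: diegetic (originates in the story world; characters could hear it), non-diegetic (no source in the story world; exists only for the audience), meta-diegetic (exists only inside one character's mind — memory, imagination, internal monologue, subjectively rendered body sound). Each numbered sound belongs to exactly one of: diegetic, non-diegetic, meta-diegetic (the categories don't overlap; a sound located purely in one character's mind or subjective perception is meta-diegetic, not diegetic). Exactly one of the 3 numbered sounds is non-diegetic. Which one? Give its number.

(1) external voice-over — not a character, not heard by anyone in the scene → non-diegetic.
(2) the sound comes from a dog physically present in the location → diegetic.
Sound (3): on-screen dialogue — Dmitri speaks and Saoirse is there to hear, so diegetic.
Only (1) is non-diegetic.

1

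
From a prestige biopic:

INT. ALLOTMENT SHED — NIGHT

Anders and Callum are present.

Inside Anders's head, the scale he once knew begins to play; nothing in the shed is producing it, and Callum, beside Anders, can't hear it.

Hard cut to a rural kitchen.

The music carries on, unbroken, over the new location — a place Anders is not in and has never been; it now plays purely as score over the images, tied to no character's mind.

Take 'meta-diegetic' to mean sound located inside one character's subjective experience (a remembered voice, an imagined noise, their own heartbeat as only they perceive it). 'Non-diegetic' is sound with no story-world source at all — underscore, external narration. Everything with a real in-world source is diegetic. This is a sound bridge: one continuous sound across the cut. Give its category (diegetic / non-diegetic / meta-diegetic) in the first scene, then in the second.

Scene one: the music exists only inside Anders's mind; Callum can't hear it → meta-diegetic.
Scene two: it's detached from Anders entirely and plays over unrelated images with no in-world source — conventional underscore → non-diegetic.

meta-diegetic, non-diegetic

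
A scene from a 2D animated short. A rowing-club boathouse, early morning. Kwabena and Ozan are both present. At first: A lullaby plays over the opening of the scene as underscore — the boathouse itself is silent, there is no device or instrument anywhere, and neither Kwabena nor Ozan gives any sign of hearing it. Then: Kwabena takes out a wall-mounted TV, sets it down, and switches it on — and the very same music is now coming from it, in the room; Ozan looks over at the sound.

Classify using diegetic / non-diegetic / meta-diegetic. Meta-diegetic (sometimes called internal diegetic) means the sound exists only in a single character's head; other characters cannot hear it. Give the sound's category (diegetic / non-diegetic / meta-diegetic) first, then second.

non-diegetic, diegetic

First: no in-world source exists and no character can hear it — underscore → non-diegetic.
Second: a wall-mounted TV is now a real source in the story world and the characters hear it → diegetic.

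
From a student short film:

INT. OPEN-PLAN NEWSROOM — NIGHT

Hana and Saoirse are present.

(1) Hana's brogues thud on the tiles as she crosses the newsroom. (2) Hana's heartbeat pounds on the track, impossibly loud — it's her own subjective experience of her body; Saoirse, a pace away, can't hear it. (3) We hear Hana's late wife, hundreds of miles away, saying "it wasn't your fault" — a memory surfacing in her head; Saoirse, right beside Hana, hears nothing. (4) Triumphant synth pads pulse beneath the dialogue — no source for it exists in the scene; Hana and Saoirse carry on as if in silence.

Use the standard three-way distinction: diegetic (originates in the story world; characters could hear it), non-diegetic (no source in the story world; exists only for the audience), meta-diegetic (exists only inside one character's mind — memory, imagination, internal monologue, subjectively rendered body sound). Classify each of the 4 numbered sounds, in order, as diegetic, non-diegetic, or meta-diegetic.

(1) a character's body making contact with the set — an in-world sound → diegetic.
Sound (2): a subjective body sound — Hana's private perception, inaudible to Saoirse, so meta-diegetic.
(3) is meta-diegetic: it's Hana's recollection rendered as sound; the other character can't hear it.
(4) nothing in the newsroom produces it and the characters don't hear it — pure soundtrack → non-diegetic.

diegetic, meta-diegetic, meta-diegetic, non-diegetic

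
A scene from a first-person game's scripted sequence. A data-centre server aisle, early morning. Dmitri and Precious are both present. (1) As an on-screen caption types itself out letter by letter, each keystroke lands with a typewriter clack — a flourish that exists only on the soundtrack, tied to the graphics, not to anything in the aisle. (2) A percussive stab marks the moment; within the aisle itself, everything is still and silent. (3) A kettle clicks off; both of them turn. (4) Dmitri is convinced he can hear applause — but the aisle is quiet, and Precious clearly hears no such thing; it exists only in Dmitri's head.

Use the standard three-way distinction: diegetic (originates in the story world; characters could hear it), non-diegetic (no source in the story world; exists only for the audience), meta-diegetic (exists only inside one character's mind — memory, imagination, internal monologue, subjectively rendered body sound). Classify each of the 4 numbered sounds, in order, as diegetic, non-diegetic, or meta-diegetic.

non-diegetic, non-diegetic, diegetic, meta-diegetic

(1) is non-diegetic: it accompanies on-screen graphics, not anything inside the story world.
(2) is non-diegetic: it's a sound-design accent with no in-world source; no one in the scene can hear it.
Sound (3): an in-world source (a kettle); characters could hear it, so diegetic.
Sound (4): Dmitri alone 'hears' it — an imagined sound, not present in the space, so meta-diegetic.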